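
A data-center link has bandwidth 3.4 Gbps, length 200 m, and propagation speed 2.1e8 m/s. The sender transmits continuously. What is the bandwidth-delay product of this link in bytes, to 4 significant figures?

404.8 bytes

Propagation delay = 200 / 210000000 = 9.52381e-07 s.
BDP = R × t_prop = 3400000000 × 9.52381e-07 = 3238.1 bits.
In bytes: 3238.1/8 = 404.8 bytes.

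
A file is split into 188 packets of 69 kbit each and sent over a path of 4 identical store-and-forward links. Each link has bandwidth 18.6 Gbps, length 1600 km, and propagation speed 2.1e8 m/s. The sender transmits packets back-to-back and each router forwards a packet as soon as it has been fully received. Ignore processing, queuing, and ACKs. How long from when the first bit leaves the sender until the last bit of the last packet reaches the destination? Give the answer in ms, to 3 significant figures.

31.2 ms

Per-hop transmission t_tx = L/R = 69000/18600000000 = 0.00370968 ms.
Per-hop propagation t_prop = 1600000/210000000 = 7.61905 ms.
Pipeline fill: first packet needs 4·t_tx to clear all hops; remaining 187 packets each add one t_tx.
Total = (4+188-1)·t_tx + 4·t_prop = 191·0.00370968 + 4·7.61905 = 31.2 ms.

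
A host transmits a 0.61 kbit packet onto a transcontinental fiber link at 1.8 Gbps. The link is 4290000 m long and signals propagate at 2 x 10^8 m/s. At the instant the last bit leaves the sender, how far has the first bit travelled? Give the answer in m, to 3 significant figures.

t_tx = L/R = 610/1800000000 = 3.38889e-07 s.
Distance = s × t_tx = 200000000 × 3.38889e-07 = 67.8 m.

67.8 m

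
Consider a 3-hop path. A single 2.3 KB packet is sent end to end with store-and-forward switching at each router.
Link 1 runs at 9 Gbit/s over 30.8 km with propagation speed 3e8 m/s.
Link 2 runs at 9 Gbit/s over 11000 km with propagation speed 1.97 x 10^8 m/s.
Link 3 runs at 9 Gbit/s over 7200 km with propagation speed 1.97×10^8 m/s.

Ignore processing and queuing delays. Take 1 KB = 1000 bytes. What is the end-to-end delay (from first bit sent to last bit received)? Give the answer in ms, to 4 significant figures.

92.49 ms

L = 18400 bits.
Transmission delay per hop = L/R = 18400/9000000000 = 0.00204444 ms; 3 hops → 0.00613333 ms.
Propagation delays (d/s per hop): 0.102667, 55.8376, 36.5482 ms; sum = 92.4885 ms.
End-to-end = 92.49 ms.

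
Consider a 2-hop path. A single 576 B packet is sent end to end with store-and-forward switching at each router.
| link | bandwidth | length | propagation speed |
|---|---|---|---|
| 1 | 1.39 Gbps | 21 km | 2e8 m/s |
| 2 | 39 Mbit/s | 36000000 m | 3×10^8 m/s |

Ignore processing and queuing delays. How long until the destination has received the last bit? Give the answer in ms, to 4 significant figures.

L = 576 × 8 = 4608 bits.
Transmission delays (L/R per hop): 0.00331511, 0.118154 ms; sum = 0.121469 ms.
Propagation delays (d/s per hop): 0.105, 120 ms; sum = 120.105 ms.
End-to-end = 120.2 ms.

120.2 ms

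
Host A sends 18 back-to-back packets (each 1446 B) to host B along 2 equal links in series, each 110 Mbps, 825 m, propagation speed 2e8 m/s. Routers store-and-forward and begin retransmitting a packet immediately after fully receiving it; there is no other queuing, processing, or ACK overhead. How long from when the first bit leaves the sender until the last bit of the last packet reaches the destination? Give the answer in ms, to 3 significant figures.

Per-hop transmission t_tx = L/R = 11568/110000000 = 0.105164 ms.
Per-hop propagation t_prop = 825/200000000 = 0.004125 ms.
Pipeline fill: first packet needs 2·t_tx to clear all hops; remaining 17 packets each add one t_tx.
Total = (2+18-1)·t_tx + 2·t_prop = 19·0.105164 + 2·0.004125 = 2.01 ms.

2.01 ms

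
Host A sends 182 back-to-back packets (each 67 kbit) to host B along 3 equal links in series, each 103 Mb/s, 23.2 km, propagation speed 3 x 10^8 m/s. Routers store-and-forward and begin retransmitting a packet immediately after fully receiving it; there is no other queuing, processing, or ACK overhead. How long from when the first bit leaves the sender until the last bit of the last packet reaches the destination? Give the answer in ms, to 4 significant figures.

119.9 ms

Per-hop transmission t_tx = L/R = 67000/103000000 = 0.650485 ms.
Per-hop propagation t_prop = 23200/300000000 = 0.0773333 ms.
Pipeline fill: first packet needs 3·t_tx to clear all hops; remaining 181 packets each add one t_tx.
Total = (3+182-1)·t_tx + 3·t_prop = 184·0.650485 + 3·0.0773333 = 119.9 ms.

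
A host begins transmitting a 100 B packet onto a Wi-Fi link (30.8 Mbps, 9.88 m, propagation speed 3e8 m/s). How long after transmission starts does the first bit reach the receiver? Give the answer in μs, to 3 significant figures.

0.0329 μs

First bit experiences only propagation delay: d/s = 9.88/300000000 = 0.0329 μs.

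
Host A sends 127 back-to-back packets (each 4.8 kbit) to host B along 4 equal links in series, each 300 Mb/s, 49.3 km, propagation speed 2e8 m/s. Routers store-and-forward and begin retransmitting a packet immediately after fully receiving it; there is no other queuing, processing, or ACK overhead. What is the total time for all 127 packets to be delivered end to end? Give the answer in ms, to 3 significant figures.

3.07 ms

Per-hop transmission t_tx = L/R = 4800/300000000 = 0.016 ms.
Per-hop propagation t_prop = 49300/200000000 = 0.2465 ms.
Pipeline fill: first packet needs 4·t_tx to clear all hops; remaining 126 packets each add one t_tx.
Total = (4+127-1)·t_tx + 4·t_prop = 130·0.016 + 4·0.2465 = 3.07 ms.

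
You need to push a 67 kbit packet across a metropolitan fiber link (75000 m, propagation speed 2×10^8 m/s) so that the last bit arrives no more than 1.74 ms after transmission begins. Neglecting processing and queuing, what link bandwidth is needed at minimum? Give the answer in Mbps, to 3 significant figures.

Propagation delay = 75000 / 200000000 = 0.375 ms.
Transmission budget = 1.74 − 0.375 = 1.365 ms.
R ≥ L / t_tx = 67000 bits / 0.001365 s = 49.1 Mbps.

49.1 Mbps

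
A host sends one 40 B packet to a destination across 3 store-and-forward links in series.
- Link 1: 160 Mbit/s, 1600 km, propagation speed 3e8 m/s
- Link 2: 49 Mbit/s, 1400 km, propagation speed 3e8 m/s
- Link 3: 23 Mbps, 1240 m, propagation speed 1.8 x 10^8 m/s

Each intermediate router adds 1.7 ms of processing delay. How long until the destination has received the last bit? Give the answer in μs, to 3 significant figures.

13400 μs

L = 40 × 8 = 320 bits.
Transmission delays (L/R per hop): 2, 6.53061, 13.913 μs; sum = 22.4437 μs.
Propagation delays (d/s per hop): 5333.33, 4666.67, 6.88889 μs; sum = 10006.9 μs.
Processing at 2 router(s): 2 × 1.7 ms = 3400 μs.
End-to-end = 13400 μs.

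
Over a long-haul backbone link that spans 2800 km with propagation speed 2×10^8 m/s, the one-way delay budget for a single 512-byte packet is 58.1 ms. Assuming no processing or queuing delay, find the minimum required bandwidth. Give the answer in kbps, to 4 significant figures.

L = 4096 bits.
Propagation delay = 2800000 / 200000000 = 14 ms.
Transmission budget = 58.1 − 14 = 44.1 ms.
R ≥ L / t_tx = 4096 bits / 0.0441 s = 92.88 kbps.

92.88 kbps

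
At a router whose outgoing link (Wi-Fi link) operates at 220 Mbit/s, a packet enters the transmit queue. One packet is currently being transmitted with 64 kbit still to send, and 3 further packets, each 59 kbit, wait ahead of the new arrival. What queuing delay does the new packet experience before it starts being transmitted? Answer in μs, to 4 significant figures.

1095 μs

Each queued packet: L/R = 59000/220000000 = 268.182 μs.
3 queued → 804.545 μs.
Plus remaining 64000 bits of current packet: 290.909 μs.
Queuing delay = 1095 μs.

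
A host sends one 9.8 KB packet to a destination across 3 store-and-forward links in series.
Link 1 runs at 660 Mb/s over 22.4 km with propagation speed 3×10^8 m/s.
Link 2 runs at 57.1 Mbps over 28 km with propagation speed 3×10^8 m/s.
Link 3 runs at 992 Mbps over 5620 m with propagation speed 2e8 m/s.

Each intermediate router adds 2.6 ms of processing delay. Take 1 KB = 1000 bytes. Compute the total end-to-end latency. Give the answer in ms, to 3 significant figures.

L = 78400 bits.
Transmission delays (L/R per hop): 0.118788, 1.37303, 0.0790323 ms; sum = 1.57085 ms.
Propagation delays (d/s per hop): 0.0746667, 0.0933333, 0.0281 ms; sum = 0.1961 ms.
Processing at 2 router(s): 2 × 2.6 ms = 5.2 ms.
End-to-end = 6.97 ms.

6.97 ms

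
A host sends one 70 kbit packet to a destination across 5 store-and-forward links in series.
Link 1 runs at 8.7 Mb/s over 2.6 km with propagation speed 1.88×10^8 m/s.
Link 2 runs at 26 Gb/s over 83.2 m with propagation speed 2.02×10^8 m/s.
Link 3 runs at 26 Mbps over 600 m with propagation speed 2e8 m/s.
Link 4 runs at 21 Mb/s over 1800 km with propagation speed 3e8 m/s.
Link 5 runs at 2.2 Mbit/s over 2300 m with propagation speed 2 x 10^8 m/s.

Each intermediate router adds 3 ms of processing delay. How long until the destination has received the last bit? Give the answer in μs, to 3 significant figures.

63900 μs

L = 70000 bits.
Transmission delays (L/R per hop): 8045.98, 2.69231, 2692.31, 3333.33, 31818.2 μs; sum = 45892.5 μs.
Propagation delays (d/s per hop): 13.8298, 0.411881, 3, 6000, 11.5 μs; sum = 6028.74 μs.
Processing at 4 router(s): 4 × 3 ms = 12000 μs.
End-to-end = 63900 μs.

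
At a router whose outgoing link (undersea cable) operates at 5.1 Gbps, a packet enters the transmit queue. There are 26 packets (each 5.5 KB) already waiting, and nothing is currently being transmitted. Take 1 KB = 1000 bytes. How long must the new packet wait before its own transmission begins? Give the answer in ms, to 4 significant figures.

Each queued packet: L/R = 44000/5100000000 = 0.00862745 ms.
26 queued → 0.224314 ms.
Queuing delay = 0.2243 ms.

0.2243 ms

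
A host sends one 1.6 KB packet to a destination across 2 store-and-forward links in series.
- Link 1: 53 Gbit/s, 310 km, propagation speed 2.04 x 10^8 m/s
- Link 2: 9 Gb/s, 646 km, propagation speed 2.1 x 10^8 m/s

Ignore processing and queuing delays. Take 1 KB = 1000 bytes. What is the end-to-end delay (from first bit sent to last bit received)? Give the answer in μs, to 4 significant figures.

L = 12800 bits.
Transmission delays (L/R per hop): 0.241509, 1.42222 μs; sum = 1.66373 μs.
Propagation delays (d/s per hop): 1519.61, 3076.19 μs; sum = 4595.8 μs.
End-to-end = 4597 μs.

4597 μs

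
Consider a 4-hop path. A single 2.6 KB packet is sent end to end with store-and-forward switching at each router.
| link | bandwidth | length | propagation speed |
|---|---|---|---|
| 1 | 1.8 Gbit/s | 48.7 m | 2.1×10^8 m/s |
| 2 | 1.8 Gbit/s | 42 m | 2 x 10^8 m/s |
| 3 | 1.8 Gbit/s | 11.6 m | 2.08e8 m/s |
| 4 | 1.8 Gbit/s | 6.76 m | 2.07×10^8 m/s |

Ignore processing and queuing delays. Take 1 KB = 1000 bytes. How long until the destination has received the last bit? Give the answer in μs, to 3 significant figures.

46.8 μs

L = 20800 bits.
Transmission delay per hop = L/R = 20800/1800000000 = 11.5556 μs; 4 hops → 46.2222 μs.
Propagation delays (d/s per hop): 0.231905, 0.21, 0.0557692, 0.032657 μs; sum = 0.530331 μs.
End-to-end = 46.8 μs.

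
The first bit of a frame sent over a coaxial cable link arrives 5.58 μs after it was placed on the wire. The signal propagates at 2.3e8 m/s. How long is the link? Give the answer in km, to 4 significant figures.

d = s × t_prop = 2.3e+08 × 5.58e-06 = 1.283 km.

1.283 km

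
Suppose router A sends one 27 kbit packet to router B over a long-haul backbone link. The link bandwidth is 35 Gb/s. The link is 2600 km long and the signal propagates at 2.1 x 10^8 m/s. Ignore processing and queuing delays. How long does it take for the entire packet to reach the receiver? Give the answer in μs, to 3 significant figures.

12400 μs

L = 27000 bits.
Transmission delay = L/R = 27000 / 35000000000 = 0.771429 μs.
Propagation delay = d/s = 2600000 m / 210000000 m/s = 12381 μs.
Total = 12400 μs.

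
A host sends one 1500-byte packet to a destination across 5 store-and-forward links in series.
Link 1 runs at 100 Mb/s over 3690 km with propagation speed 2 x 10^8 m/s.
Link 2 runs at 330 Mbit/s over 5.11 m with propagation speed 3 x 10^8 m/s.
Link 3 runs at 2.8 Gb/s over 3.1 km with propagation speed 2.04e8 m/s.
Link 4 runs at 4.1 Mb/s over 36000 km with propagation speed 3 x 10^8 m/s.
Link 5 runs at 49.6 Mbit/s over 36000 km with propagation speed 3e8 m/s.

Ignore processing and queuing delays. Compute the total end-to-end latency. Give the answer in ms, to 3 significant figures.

L = 1500 × 8 = 12000 bits.
Transmission delays (L/R per hop): 0.12, 0.0363636, 0.00428571, 2.92683, 0.241935 ms; sum = 3.32941 ms.
Propagation delays (d/s per hop): 18.45, 1.70333e-05, 0.0151961, 120, 120 ms; sum = 258.465 ms.
End-to-end = 262 ms.

262 ms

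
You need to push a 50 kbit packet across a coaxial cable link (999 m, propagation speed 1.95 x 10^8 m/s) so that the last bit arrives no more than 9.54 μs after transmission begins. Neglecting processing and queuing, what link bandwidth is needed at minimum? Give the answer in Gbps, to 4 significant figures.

Propagation delay = 999 / 195000000 = 5.12308 μs.
Transmission budget = 9.54 − 5.12308 = 4.41692 μs.
R ≥ L / t_tx = 50000 bits / 4.41692e-06 s = 11.32 Gbps.

11.32 Gbps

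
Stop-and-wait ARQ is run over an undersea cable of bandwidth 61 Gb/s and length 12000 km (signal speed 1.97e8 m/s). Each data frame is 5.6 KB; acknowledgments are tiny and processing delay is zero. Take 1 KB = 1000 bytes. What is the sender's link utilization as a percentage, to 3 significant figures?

0.000603 %

t_tx = L/R = 44800/61000000000 = 7.34426e-07 s.
t_prop = 12000000/197000000 = 0.0609137 s; RTT = 0.121827 s.
Cycle = t_tx + RTT = 0.121828 s.
Utilization = t_tx / cycle = 7.34426e-07/0.121828 = 0.000603 %.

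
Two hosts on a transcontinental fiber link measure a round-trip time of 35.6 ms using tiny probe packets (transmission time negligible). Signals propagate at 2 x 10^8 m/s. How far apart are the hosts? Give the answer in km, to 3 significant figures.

One-way propagation = RTT/2 = 17.8 ms.
d = s × t = 200000000 × 0.0178 = 3560 km.

3560 km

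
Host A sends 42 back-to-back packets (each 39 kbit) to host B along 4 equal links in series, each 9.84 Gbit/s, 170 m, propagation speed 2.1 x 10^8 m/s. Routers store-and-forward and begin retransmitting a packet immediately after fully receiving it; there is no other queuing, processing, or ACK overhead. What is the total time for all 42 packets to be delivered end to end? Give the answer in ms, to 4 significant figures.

0.1816 ms

Per-hop transmission t_tx = L/R = 39000/9840000000 = 0.00396341 ms.
Per-hop propagation t_prop = 170/210000000 = 0.000809524 ms.
Pipeline fill: first packet needs 4·t_tx to clear all hops; remaining 41 packets each add one t_tx.
Total = (4+42-1)·t_tx + 4·t_prop = 45·0.00396341 + 4·0.000809524 = 0.1816 ms.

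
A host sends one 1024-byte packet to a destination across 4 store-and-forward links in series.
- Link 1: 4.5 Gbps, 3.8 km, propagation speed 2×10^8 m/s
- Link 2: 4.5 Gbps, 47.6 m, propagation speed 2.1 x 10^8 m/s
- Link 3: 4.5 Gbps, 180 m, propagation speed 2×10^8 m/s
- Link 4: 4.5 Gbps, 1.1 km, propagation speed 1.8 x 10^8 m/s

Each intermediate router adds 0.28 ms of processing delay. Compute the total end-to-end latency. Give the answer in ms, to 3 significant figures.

L = 1024 × 8 = 8192 bits.
Transmission delay per hop = L/R = 8192/4500000000 = 0.00182044 ms; 4 hops → 0.00728178 ms.
Propagation delays (d/s per hop): 0.019, 0.000226667, 0.0009, 0.00611111 ms; sum = 0.0262378 ms.
Processing at 3 router(s): 3 × 0.28 ms = 0.84 ms.
End-to-end = 0.874 ms.

0.874 ms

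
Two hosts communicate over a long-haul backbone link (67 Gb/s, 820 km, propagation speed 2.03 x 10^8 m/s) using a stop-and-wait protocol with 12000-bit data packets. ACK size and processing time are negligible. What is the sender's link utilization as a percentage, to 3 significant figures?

t_tx = L/R = 12000/67000000000 = 1.79104e-07 s.
t_prop = 820000/2.03e+08 = 0.00403941 s; RTT = 0.00807882 s.
Cycle = t_tx + RTT = 0.008079 s.
Utilization = t_tx / cycle = 1.79104e-07/0.008079 = 0.00222 %.

0.00222 %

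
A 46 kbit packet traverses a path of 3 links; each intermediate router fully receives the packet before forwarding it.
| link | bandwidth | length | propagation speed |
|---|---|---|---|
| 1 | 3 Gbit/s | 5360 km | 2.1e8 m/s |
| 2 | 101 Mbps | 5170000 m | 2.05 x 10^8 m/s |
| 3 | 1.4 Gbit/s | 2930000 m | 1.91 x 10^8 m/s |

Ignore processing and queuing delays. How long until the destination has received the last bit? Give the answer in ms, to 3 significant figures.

66.6 ms

L = 46000 bits.
Transmission delays (L/R per hop): 0.0153333, 0.455446, 0.0328571 ms; sum = 0.503636 ms.
Propagation delays (d/s per hop): 25.5238, 25.2195, 15.3403 ms; sum = 66.0836 ms.
End-to-end = 66.6 ms.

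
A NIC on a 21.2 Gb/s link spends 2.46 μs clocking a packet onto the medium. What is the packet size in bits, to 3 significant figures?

L = R × t_tx = 21200000000 b/s × 2.46e-06 s = 52152 bits.

52200 bits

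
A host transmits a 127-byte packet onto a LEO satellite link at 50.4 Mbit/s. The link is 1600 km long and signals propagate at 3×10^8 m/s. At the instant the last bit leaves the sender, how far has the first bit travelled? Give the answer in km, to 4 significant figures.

6.048 km

t_tx = L/R = 1016/50400000 = 2.01587e-05 s.
Distance = s × t_tx = 300000000 × 2.01587e-05 = 6.048 km.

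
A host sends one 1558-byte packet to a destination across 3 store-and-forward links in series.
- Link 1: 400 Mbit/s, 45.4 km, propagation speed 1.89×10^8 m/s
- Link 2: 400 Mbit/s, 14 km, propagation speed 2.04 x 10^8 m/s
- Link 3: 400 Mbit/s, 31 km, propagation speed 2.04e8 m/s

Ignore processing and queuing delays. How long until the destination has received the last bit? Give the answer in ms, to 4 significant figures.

0.5543 ms

L = 1558 × 8 = 12464 bits.
Transmission delay per hop = L/R = 12464/400000000 = 0.03116 ms; 3 hops → 0.09348 ms.
Propagation delays (d/s per hop): 0.240212, 0.0686275, 0.151961 ms; sum = 0.4608 ms.
End-to-end = 0.5543 ms.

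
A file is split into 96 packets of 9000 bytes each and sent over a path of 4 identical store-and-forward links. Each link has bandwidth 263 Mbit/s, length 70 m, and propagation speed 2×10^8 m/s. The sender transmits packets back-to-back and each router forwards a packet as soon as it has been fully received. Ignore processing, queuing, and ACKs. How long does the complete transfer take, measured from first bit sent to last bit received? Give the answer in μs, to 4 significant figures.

Per-hop transmission t_tx = L/R = 72000/263000000 = 273.764 μs.
Per-hop propagation t_prop = 70/200000000 = 0.35 μs.
Pipeline fill: first packet needs 4·t_tx to clear all hops; remaining 95 packets each add one t_tx.
Total = (4+96-1)·t_tx + 4·t_prop = 99·273.764 + 4·0.35 = 27100 μs.

27100 μs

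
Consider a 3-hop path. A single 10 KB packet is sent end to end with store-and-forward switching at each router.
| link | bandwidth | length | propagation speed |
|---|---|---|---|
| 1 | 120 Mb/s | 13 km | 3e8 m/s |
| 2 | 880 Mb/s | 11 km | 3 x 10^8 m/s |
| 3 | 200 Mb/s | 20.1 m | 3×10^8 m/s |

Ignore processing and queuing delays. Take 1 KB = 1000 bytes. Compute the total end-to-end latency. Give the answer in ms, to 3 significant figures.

1.24 ms

L = 80000 bits.
Transmission delays (L/R per hop): 0.666667, 0.0909091, 0.4 ms; sum = 1.15758 ms.
Propagation delays (d/s per hop): 0.0433333, 0.0366667, 6.7e-05 ms; sum = 0.080067 ms.
End-to-end = 1.24 ms.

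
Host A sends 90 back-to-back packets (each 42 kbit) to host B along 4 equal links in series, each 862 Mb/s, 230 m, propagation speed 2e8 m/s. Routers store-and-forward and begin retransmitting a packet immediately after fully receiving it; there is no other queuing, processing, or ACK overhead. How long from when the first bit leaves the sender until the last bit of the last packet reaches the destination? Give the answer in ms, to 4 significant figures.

Per-hop transmission t_tx = L/R = 42000/862000000 = 0.0487239 ms.
Per-hop propagation t_prop = 230/200000000 = 0.00115 ms.
Pipeline fill: first packet needs 4·t_tx to clear all hops; remaining 89 packets each add one t_tx.
Total = (4+90-1)·t_tx + 4·t_prop = 93·0.0487239 + 4·0.00115 = 4.536 ms.

4.536 ms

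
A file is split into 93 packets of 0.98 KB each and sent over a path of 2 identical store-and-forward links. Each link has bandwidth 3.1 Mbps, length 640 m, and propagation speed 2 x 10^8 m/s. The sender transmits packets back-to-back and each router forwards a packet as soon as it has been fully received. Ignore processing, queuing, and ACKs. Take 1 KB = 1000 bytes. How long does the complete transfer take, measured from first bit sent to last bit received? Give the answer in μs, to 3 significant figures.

238000 μs

Per-hop transmission t_tx = L/R = 7840/3100000 = 2529.03 μs.
Per-hop propagation t_prop = 640/200000000 = 3.2 μs.
Pipeline fill: first packet needs 2·t_tx to clear all hops; remaining 92 packets each add one t_tx.
Total = (2+93-1)·t_tx + 2·t_prop = 94·2529.03 + 2·3.2 = 238000 μs.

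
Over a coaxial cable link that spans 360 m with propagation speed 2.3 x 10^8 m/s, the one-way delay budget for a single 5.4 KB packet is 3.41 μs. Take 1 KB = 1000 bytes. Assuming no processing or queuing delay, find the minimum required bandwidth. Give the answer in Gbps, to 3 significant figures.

L = 43200 bits.
Propagation delay = 360 / 2.3e+08 = 1.56522 μs.
Transmission budget = 3.41 − 1.56522 = 1.84478 μs.
R ≥ L / t_tx = 43200 bits / 1.84478e-06 s = 23.4 Gbps.

23.4 Gbps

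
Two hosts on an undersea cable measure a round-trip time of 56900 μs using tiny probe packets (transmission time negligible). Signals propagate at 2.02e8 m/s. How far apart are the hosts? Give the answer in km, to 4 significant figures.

5747 km

One-way propagation = RTT/2 = 28450 μs.
d = s × t = 202000000 × 0.02845 = 5747 km.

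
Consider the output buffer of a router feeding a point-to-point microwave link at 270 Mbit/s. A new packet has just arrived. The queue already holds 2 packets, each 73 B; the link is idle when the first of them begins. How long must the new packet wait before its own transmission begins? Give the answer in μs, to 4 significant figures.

Each queued packet: L/R = 584/270000000 = 2.16296 μs.
2 queued → 4.32593 μs.
Queuing delay = 4.326 μs.

4.326 μs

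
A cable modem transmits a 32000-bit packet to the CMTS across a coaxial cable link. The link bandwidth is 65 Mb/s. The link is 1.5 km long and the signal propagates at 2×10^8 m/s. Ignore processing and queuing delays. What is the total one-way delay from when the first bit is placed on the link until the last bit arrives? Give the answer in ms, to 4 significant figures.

Transmission delay = L/R = 32000 / 65000000 = 0.492308 ms.
Propagation delay = d/s = 1500 m / 200000000 m/s = 0.0075 ms.
Total = 0.4998 ms.

0.4998 ms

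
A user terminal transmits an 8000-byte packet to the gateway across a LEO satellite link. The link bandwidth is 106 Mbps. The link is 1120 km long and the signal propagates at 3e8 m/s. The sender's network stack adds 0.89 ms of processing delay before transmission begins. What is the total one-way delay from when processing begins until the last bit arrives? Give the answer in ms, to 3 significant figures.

L = 8000 × 8 = 64000 bits.
Transmission delay = L/R = 64000 / 106000000 = 0.603774 ms.
Propagation delay = d/s = 1120000 m / 300000000 m/s = 3.73333 ms.
Plus processing delay 0.89 ms = 0.89 ms.
Total = 5.23 ms.

5.23 ms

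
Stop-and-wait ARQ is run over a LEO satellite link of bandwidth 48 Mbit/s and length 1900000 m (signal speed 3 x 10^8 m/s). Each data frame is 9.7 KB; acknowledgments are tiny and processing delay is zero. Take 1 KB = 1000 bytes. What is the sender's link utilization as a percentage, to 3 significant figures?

11.3 %

t_tx = L/R = 77600/48000000 = 0.00161667 s.
t_prop = 1900000/300000000 = 0.00633333 s; RTT = 0.0126667 s.
Cycle = t_tx + RTT = 0.0142833 s.
Utilization = t_tx / cycle = 0.00161667/0.0142833 = 11.3 %.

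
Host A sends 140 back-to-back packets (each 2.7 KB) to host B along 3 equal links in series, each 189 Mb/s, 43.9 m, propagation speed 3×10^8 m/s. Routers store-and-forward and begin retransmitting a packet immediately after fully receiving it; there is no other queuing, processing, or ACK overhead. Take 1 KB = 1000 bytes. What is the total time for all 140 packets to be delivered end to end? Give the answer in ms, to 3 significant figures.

Per-hop transmission t_tx = L/R = 21600/189000000 = 0.114286 ms.
Per-hop propagation t_prop = 43.9/300000000 = 0.000146333 ms.
Pipeline fill: first packet needs 3·t_tx to clear all hops; remaining 139 packets each add one t_tx.
Total = (3+140-1)·t_tx + 3·t_prop = 142·0.114286 + 3·0.000146333 = 16.2 ms.

16.2 ms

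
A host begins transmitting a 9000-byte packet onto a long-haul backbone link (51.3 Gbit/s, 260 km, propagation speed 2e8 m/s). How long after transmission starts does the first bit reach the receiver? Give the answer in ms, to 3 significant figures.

First bit experiences only propagation delay: d/s = 260000/200000000 = 1.30 ms.

1.30 ms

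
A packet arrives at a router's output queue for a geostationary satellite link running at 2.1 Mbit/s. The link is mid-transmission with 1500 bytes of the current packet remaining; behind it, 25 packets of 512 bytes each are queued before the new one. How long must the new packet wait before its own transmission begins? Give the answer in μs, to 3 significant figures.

54500 μs

Each queued packet: L/R = 4096/2100000 = 1950.48 μs.
25 queued → 48761.9 μs.
Plus remaining 12000 bits of current packet: 5714.29 μs.
Queuing delay = 54500 μs.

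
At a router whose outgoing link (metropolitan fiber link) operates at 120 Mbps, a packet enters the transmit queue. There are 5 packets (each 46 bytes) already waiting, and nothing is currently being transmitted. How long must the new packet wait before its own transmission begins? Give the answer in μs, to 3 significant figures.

Each queued packet: L/R = 368/120000000 = 3.06667 μs.
5 queued → 15.3333 μs.
Queuing delay = 15.3 μs.

15.3 μs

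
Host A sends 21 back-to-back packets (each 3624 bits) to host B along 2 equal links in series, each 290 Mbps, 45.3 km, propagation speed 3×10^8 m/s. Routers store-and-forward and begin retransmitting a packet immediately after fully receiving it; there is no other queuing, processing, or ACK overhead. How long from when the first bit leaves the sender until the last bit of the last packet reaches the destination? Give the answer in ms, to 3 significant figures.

0.577 ms

Per-hop transmission t_tx = L/R = 3624/290000000 = 0.0124966 ms.
Per-hop propagation t_prop = 45300/300000000 = 0.151 ms.
Pipeline fill: first packet needs 2·t_tx to clear all hops; remaining 20 packets each add one t_tx.
Total = (2+21-1)·t_tx + 2·t_prop = 22·0.0124966 + 2·0.151 = 0.577 ms.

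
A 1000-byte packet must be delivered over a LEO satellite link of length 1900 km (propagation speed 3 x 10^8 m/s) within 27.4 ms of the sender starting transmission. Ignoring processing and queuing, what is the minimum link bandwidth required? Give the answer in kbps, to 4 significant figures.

L = 8000 bits.
Propagation delay = 1900000 / 300000000 = 6.33333 ms.
Transmission budget = 27.4 − 6.33333 = 21.0667 ms.
R ≥ L / t_tx = 8000 bits / 0.0210667 s = 379.7 kbps.

379.7 kbps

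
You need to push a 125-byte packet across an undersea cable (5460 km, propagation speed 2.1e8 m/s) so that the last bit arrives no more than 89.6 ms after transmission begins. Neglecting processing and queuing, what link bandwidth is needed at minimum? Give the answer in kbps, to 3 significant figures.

L = 1000 bits.
Propagation delay = 5460000 / 210000000 = 26 ms.
Transmission budget = 89.6 − 26 = 63.6 ms.
R ≥ L / t_tx = 1000 bits / 0.0636 s = 15.7 kbps.

15.7 kbps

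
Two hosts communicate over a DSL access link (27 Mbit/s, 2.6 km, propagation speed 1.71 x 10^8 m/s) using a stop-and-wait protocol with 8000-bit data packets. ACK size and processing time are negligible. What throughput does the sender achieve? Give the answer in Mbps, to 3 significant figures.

t_tx = L/R = 8000/27000000 = 0.000296296 s.
t_prop = 2600/171000000 = 1.52047e-05 s; RTT = 3.04094e-05 s.
Cycle = t_tx + RTT = 0.000326706 s.
Throughput = L / cycle = 8000 / 0.000326706 = 24.5 Mbps.

24.5 Mbps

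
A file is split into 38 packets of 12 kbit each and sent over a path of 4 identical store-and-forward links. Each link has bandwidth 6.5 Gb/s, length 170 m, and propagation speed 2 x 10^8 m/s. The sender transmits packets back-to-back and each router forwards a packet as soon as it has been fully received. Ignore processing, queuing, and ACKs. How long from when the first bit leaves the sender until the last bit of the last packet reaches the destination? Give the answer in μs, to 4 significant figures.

79.09 μs

Per-hop transmission t_tx = L/R = 12000/6500000000 = 1.84615 μs.
Per-hop propagation t_prop = 170/200000000 = 0.85 μs.
Pipeline fill: first packet needs 4·t_tx to clear all hops; remaining 37 packets each add one t_tx.
Total = (4+38-1)·t_tx + 4·t_prop = 41·1.84615 + 4·0.85 = 79.09 μs.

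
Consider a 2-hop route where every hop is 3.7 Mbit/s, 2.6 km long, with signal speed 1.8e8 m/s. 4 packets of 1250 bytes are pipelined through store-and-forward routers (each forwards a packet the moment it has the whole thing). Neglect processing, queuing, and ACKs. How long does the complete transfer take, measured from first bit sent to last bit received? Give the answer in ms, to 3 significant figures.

13.5 ms

Per-hop transmission t_tx = L/R = 10000/3700000 = 2.7027 ms.
Per-hop propagation t_prop = 2600/180000000 = 0.0144444 ms.
Pipeline fill: first packet needs 2·t_tx to clear all hops; remaining 3 packets each add one t_tx.
Total = (2+4-1)·t_tx + 2·t_prop = 5·2.7027 + 2·0.0144444 = 13.5 ms.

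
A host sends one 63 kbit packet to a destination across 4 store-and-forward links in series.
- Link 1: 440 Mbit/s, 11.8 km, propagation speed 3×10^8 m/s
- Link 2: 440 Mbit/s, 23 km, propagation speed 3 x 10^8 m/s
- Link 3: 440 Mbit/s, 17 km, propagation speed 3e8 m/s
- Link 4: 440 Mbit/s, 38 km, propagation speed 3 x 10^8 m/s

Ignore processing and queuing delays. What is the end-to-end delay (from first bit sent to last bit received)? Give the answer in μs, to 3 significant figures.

L = 63000 bits.
Transmission delay per hop = L/R = 63000/440000000 = 143.182 μs; 4 hops → 572.727 μs.
Propagation delays (d/s per hop): 39.3333, 76.6667, 56.6667, 126.667 μs; sum = 299.333 μs.
End-to-end = 872 μs.

872 μs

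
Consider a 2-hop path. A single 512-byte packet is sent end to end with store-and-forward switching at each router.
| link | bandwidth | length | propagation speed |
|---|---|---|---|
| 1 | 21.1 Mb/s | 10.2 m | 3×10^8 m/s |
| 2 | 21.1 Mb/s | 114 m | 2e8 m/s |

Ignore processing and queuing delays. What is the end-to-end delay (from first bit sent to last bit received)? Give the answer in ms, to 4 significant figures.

0.3889 ms

L = 512 × 8 = 4096 bits.
Transmission delay per hop = L/R = 4096/21100000 = 0.194123 ms; 2 hops → 0.388246 ms.
Propagation delays (d/s per hop): 3.4e-05, 0.00057 ms; sum = 0.000604 ms.
End-to-end = 0.3889 ms.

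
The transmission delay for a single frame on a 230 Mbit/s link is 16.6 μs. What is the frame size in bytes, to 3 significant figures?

L = R × t_tx = 230000000 b/s × 1.66e-05 s = 3818 bits.
In bytes: 3818 / 8 = 477 bytes.

477 bytes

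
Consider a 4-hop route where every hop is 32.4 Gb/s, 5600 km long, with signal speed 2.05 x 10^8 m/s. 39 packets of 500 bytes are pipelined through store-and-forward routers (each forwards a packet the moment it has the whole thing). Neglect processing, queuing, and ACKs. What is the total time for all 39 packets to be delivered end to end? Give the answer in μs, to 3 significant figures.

109000 μs

Per-hop transmission t_tx = L/R = 4000/32400000000 = 0.123457 μs.
Per-hop propagation t_prop = 5600000/2.05e+08 = 27317.1 μs.
Pipeline fill: first packet needs 4·t_tx to clear all hops; remaining 38 packets each add one t_tx.
Total = (4+39-1)·t_tx + 4·t_prop = 42·0.123457 + 4·27317.1 = 109000 μs.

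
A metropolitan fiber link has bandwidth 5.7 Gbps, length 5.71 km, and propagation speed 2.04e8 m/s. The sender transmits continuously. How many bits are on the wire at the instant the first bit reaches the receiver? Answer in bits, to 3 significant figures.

160000 bits

Propagation delay = 5710 / 204000000 = 2.79902e-05 s.
BDP = R × t_prop = 5700000000 × 2.79902e-05 = 159544 bits.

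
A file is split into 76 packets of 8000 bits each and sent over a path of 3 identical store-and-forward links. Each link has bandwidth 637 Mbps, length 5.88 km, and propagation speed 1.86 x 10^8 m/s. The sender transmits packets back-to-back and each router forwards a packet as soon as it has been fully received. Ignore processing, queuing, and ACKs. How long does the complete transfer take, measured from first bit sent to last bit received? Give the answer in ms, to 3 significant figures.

1.07 ms

Per-hop transmission t_tx = L/R = 8000/637000000 = 0.0125589 ms.
Per-hop propagation t_prop = 5880/186000000 = 0.0316129 ms.
Pipeline fill: first packet needs 3·t_tx to clear all hops; remaining 75 packets each add one t_tx.
Total = (3+76-1)·t_tx + 3·t_prop = 78·0.0125589 + 3·0.0316129 = 1.07 ms.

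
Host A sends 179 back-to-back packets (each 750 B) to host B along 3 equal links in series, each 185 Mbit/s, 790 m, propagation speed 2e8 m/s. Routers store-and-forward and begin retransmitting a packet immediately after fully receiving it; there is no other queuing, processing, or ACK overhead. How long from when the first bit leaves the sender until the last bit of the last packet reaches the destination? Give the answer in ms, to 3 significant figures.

5.88 ms

Per-hop transmission t_tx = L/R = 6000/185000000 = 0.0324324 ms.
Per-hop propagation t_prop = 790/200000000 = 0.00395 ms.
Pipeline fill: first packet needs 3·t_tx to clear all hops; remaining 178 packets each add one t_tx.
Total = (3+179-1)·t_tx + 3·t_prop = 181·0.0324324 + 3·0.00395 = 5.88 ms.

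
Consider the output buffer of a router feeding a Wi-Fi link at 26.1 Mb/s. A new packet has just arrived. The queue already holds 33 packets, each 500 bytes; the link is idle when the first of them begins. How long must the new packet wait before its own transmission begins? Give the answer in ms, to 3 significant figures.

5.06 ms

Each queued packet: L/R = 4000/26100000 = 0.153257 ms.
33 queued → 5.05747 ms.
Queuing delay = 5.06 ms.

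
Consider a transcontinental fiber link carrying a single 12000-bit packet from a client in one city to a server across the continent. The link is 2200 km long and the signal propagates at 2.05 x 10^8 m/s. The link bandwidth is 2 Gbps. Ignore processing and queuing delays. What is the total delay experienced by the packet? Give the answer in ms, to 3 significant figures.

10.7 ms

Transmission delay = L/R = 12000 / 2000000000 = 0.006 ms.
Propagation delay = d/s = 2200000 m / 2.05e+08 m/s = 10.7317 ms.
Total = 10.7 ms.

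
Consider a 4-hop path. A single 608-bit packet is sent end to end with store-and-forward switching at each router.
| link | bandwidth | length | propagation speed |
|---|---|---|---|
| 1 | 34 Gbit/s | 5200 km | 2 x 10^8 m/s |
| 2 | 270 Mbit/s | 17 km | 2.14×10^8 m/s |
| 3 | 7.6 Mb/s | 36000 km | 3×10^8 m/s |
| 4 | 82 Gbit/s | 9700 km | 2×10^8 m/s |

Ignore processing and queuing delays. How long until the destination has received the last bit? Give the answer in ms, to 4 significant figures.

194.7 ms

Transmission delays (L/R per hop): 1.78824e-05, 0.00225185, 0.08, 7.41463e-06 ms; sum = 0.0822771 ms.
Propagation delays (d/s per hop): 26, 0.0794393, 120, 48.5 ms; sum = 194.579 ms.
End-to-end = 194.7 ms.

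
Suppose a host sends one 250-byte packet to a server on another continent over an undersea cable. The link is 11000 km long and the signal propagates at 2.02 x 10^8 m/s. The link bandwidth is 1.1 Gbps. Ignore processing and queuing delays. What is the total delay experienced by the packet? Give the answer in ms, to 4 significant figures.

54.46 ms

L = 250 × 8 = 2000 bits.
Transmission delay = L/R = 2000 / 1100000000 = 0.00181818 ms.
Propagation delay = d/s = 11000000 m / 202000000 m/s = 54.4554 ms.
Total = 54.46 ms.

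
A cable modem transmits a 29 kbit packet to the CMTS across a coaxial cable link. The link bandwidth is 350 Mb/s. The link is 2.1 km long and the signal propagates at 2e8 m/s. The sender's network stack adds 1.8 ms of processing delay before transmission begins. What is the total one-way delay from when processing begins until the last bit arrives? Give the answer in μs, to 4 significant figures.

L = 29000 bits.
Transmission delay = L/R = 29000 / 350000000 = 82.8571 μs.
Propagation delay = d/s = 2100 m / 200000000 m/s = 10.5 μs.
Plus processing delay 1.8 ms = 1800 μs.
Total = 1893 μs.

1893 μs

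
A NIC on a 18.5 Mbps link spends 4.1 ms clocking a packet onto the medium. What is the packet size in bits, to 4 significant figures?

L = R × t_tx = 18500000 b/s × 0.0041 s = 75850 bits.

75850 bits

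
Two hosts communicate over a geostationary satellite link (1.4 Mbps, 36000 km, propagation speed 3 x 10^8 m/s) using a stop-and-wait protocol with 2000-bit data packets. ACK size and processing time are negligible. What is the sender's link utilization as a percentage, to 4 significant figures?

0.5917 %

t_tx = L/R = 2000/1400000 = 0.00142857 s.
t_prop = 36000000/300000000 = 0.12 s; RTT = 0.24 s.
Cycle = t_tx + RTT = 0.241429 s.
Utilization = t_tx / cycle = 0.00142857/0.241429 = 0.5917 %.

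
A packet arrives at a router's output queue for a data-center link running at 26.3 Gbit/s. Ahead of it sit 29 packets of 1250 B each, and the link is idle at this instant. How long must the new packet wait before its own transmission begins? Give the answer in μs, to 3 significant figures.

11.0 μs

Each queued packet: L/R = 10000/26300000000 = 0.380228 μs.
29 queued → 11.0266 μs.
Queuing delay = 11.0 μs.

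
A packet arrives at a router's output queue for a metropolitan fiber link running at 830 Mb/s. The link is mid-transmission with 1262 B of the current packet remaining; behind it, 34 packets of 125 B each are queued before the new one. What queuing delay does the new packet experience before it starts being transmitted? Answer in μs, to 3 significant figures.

Each queued packet: L/R = 1000/830000000 = 1.20482 μs.
34 queued → 40.9639 μs.
Plus remaining 10096 bits of current packet: 12.1639 μs.
Queuing delay = 53.1 μs.

53.1 μs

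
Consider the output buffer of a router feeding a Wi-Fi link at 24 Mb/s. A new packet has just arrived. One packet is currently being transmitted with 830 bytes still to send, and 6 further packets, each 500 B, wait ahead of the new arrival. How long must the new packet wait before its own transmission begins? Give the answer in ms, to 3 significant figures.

1.28 ms

Each queued packet: L/R = 4000/24000000 = 0.166667 ms.
6 queued → 1 ms.
Plus remaining 6640 bits of current packet: 0.276667 ms.
Queuing delay = 1.28 ms.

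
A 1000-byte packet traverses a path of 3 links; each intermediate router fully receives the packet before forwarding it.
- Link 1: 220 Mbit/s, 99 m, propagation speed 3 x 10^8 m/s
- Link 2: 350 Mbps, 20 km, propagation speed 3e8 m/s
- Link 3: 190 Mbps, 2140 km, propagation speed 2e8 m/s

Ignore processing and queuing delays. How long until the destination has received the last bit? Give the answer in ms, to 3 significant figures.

10.9 ms

L = 1000 × 8 = 8000 bits.
Transmission delays (L/R per hop): 0.0363636, 0.0228571, 0.0421053 ms; sum = 0.101326 ms.
Propagation delays (d/s per hop): 0.00033, 0.0666667, 10.7 ms; sum = 10.767 ms.
End-to-end = 10.9 ms.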